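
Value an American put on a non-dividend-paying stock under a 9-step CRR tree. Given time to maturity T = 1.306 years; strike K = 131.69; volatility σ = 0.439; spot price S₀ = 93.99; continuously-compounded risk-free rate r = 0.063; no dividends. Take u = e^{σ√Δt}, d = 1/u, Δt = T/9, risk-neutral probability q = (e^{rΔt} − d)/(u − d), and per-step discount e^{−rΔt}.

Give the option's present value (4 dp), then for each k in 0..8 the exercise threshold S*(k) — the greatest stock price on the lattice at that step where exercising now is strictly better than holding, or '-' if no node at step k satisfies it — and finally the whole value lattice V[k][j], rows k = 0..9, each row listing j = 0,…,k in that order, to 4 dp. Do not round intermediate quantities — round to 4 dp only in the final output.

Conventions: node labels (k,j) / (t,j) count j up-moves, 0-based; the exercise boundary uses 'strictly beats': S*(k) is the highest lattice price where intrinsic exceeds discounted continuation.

price = 41.2449
boundary = - - 67.2709 79.5160 67.2709 79.5160 67.2709 79.5160 93.9900
tree:
41.2449
52.2805 30.3358
64.4191 40.4118 20.2369
74.7785 52.1740 28.7173 11.6369
83.5426 64.4191 39.4393 17.9034 5.2194
90.9571 74.7785 52.1740 26.6964 8.9282 1.3897
97.2297 83.5426 64.4191 38.2698 14.9425 2.7266 0.0000
102.5365 90.9571 74.7785 52.1740 24.2660 5.3495 0.0000 0.0000
107.0260 97.2297 83.5426 64.4191 37.7000 10.4954 0.0000 0.0000 0.0000
110.8241 102.5365 90.9571 74.7785 52.1740 20.5913 0.0000 0.0000 0.0000 0.0000

Δt=0.14511  u=1.18203  d=0.84600  q=0.48562  discount=0.99090
step 9 (expiry): payoffs max(K−S,0) = 110.8241 102.5365 90.9571 74.7785 52.1740 20.5913 0.0000 0.0000 0.0000 0.0000
step 8: (k=8,j=0): S=24.6640, K−S=107.0260, hold=105.8275 ⇒ V=107.0260 exercise | (k=8,j=1): S=34.4603, K−S=97.2297, hold=96.0313 ⇒ V=97.2297 exercise | (k=8,j=2): S=48.1474, K−S=83.5426, hold=82.3442 ⇒ V=83.5426 exercise | (k=8,j=3): S=67.2709, K−S=64.4191, hold=63.2207 ⇒ V=64.4191 exercise | (k=8,j=4): S=93.9900, K−S=37.7000, hold=36.5016 ⇒ V=37.7000 exercise | (k=8,j=5): S=131.3216, K−S=0.3684, hold=10.4954 ⇒ V=10.4954 continue | (k=8,j=6): S=183.4807, K−S=0.0000, hold=0.0000 ⇒ V=0.0000 continue | (k=8,j=7): S=256.3567, K−S=0.0000, hold=0.0000 ⇒ V=0.0000 continue | (k=8,j=8): S=358.1781, K−S=0.0000, hold=0.0000 ⇒ V=0.0000 continue  boundary S*=93.9900
step 7: (k=7,j=0): S=29.1535, K−S=102.5365, hold=101.3380 ⇒ V=102.5365 exercise | (k=7,j=1): S=40.7329, K−S=90.9571, hold=89.7586 ⇒ V=90.9571 exercise | (k=7,j=2): S=56.9115, K−S=74.7785, hold=73.5801 ⇒ V=74.7785 exercise | (k=7,j=3): S=79.5160, K−S=52.1740, hold=50.9756 ⇒ V=52.1740 exercise | (k=7,j=4): S=111.0987, K−S=20.5913, hold=24.2660 ⇒ V=24.2660 continue | (k=7,j=5): S=155.2255, K−S=0.0000, hold=5.3495 ⇒ V=5.3495 continue | (k=7,j=6): S=216.8790, K−S=0.0000, hold=0.0000 ⇒ V=0.0000 continue | (k=7,j=7): S=303.0204, K−S=0.0000, hold=0.0000 ⇒ V=0.0000 continue  boundary S*=79.5160
step 6: (k=6,j=0): S=34.4603, K−S=97.2297, hold=96.0313 ⇒ V=97.2297 exercise | (k=6,j=1): S=48.1474, K−S=83.5426, hold=82.3442 ⇒ V=83.5426 exercise | (k=6,j=2): S=67.2709, K−S=64.4191, hold=63.2207 ⇒ V=64.4191 exercise | (k=6,j=3): S=93.9900, K−S=37.7000, hold=38.2698 ⇒ V=38.2698 continue | (k=6,j=4): S=131.3216, K−S=0.3684, hold=14.9425 ⇒ V=14.9425 continue | (k=6,j=5): S=183.4807, K−S=0.0000, hold=2.7266 ⇒ V=2.7266 continue | (k=6,j=6): S=256.3567, K−S=0.0000, hold=0.0000 ⇒ V=0.0000 continue  boundary S*=67.2709
step 5: (k=5,j=0): S=40.7329, K−S=90.9571, hold=89.7586 ⇒ V=90.9571 exercise | (k=5,j=1): S=56.9115, K−S=74.7785, hold=73.5801 ⇒ V=74.7785 exercise | (k=5,j=2): S=79.5160, K−S=52.1740, hold=51.2498 ⇒ V=52.1740 exercise | (k=5,j=3): S=111.0987, K−S=20.5913, hold=26.6964 ⇒ V=26.6964 continue | (k=5,j=4): S=155.2255, K−S=0.0000, hold=8.9282 ⇒ V=8.9282 continue | (k=5,j=5): S=216.8790, K−S=0.0000, hold=1.3897 ⇒ V=1.3897 continue  boundary S*=79.5160
step 4: (k=4,j=0): S=48.1474, K−S=83.5426, hold=82.3442 ⇒ V=83.5426 exercise | (k=4,j=1): S=67.2709, K−S=64.4191, hold=63.2207 ⇒ V=64.4191 exercise | (k=4,j=2): S=93.9900, K−S=37.7000, hold=39.4393 ⇒ V=39.4393 continue | (k=4,j=3): S=131.3216, K−S=0.3684, hold=17.9034 ⇒ V=17.9034 continue | (k=4,j=4): S=183.4807, K−S=0.0000, hold=5.2194 ⇒ V=5.2194 continue  boundary S*=67.2709
step 3: (k=3,j=0): S=56.9115, K−S=74.7785, hold=73.5801 ⇒ V=74.7785 exercise | (k=3,j=1): S=79.5160, K−S=52.1740, hold=51.8126 ⇒ V=52.1740 exercise | (k=3,j=2): S=111.0987, K−S=20.5913, hold=28.7173 ⇒ V=28.7173 continue | (k=3,j=3): S=155.2255, K−S=0.0000, hold=11.6369 ⇒ V=11.6369 continue  boundary S*=79.5160
step 2: (k=2,j=0): S=67.2709, K−S=64.4191, hold=63.2207 ⇒ V=64.4191 exercise | (k=2,j=1): S=93.9900, K−S=37.7000, hold=40.4118 ⇒ V=40.4118 continue | (k=2,j=2): S=131.3216, K−S=0.3684, hold=20.2369 ⇒ V=20.2369 continue  boundary S*=67.2709
step 1: (k=1,j=0): S=79.5160, K−S=52.1740, hold=52.2805 ⇒ V=52.2805 continue | (k=1,j=1): S=111.0987, K−S=20.5913, hold=30.3358 ⇒ V=30.3358 continue  boundary S*=-
step 0: (k=0,j=0): S=93.9900, K−S=37.7000, hold=41.2449 ⇒ V=41.2449 continue  boundary S*=-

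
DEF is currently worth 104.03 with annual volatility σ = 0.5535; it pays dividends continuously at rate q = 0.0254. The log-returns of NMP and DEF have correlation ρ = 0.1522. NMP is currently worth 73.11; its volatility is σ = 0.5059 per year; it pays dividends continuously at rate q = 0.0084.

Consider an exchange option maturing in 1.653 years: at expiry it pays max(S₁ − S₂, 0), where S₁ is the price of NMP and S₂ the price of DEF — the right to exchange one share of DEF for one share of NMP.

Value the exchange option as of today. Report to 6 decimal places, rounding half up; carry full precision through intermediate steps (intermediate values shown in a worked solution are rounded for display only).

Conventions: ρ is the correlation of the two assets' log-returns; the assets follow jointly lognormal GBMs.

exchange price = 17.447576

σ_eff = √(σ₁² + σ₂² − 2ρσ₁σ₂) = √(0.5059² + 0.5535² − 2·0.1522·0.5059·0.5535) = 0.690696
d₁ = (ln(S₁/S₂) + (q₂ − q₁ + σ_eff²/2)T) / (σ_eff√T) = (ln(73.11/104.03) + (0.0254 − 0.0084 + 0.238530)·1.653) / 0.888021 = 0.078463
d₂ = d₁ − σ_eff√T = 0.078463 − 0.888021 = -0.809557
N(d₁) = 0.531270,  N(d₂) = 0.209097
V = S₁·e^{−q₁T}·N(d₁) − S₂·e^{−q₂T}·N(d₂) = 38.305581 − 20.858005 = 17.447576
Key observation: pricing in DEF-units makes this a unit-strike call on the ratio S₁/S₂ — the risk-free rate cancels and cannot affect the value.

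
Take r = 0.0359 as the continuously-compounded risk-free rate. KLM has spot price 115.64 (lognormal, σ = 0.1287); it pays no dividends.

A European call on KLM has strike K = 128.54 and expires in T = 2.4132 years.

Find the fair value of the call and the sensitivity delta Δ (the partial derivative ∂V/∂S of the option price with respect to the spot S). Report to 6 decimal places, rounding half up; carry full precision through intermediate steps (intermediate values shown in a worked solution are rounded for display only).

σ√T = 0.1287·√2.4132 = 0.199929
d₁ = (ln(S/K) + (r+σ²/2)T) / (σ√T) = (ln(115.64/128.54) + (0.0359+0.1287²/2)·2.4132) / 0.199929 = (-0.105758 + 0.106620) / 0.199929 = 0.004309
d₂ = d₁ − σ√T = 0.004309 − 0.199929 = -0.195620
e^{−rT} = 0.917013
N(d₁) = 0.501719,  N(d₂) = 0.422454
Call price V = S·N(d₁) − K·e^{−rT}·N(d₂) = 58.018769 − 49.795814 = 8.222955
Δ = N(d₁) = 0.501719

price = 8.222955
Δ = 0.501719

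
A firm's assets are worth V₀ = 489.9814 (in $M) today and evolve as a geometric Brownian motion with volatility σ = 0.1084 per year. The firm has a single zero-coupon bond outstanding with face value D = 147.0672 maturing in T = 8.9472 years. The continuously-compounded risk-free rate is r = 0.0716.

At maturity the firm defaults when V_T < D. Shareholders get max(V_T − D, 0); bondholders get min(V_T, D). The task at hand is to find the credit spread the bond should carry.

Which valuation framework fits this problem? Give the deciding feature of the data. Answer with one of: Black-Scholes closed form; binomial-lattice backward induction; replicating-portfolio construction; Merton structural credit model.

framework: Merton structural credit model

Key observation: the data describe a firm's assets (V₀ = 489.9814, GBM) and a single zero-coupon debt of face 147.0672, so credit quantities follow from equity-as-call in the structural model.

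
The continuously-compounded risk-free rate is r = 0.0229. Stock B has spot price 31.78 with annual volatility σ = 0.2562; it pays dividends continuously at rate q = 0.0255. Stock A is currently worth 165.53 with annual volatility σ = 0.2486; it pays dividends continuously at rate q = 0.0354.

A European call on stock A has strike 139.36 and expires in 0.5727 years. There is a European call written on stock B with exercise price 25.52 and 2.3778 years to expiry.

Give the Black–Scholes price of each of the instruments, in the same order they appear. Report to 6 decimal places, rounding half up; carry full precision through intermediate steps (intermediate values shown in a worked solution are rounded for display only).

price(stock A call K=139.36) = 27.600603
price(stock B call K=25.52) = 7.696744

[stock A call K=139.36]
σ√T = 0.2486·√0.5727 = 0.188133
d₁ = (ln(S/K) + (r−q+σ²/2)T) / (σ√T) = (ln(165.53/139.36) + (0.0229−0.0354+0.2486²/2)·0.5727) / 0.188133 = (0.172092 + 0.010538) / 0.188133 = 0.970751
d₂ = d₁ − σ√T = 0.970751 − 0.188133 = 0.782618
e^{−rT} = 0.986971
e^{−qT} = 0.979931
N(d₁) = 0.834164,  N(d₂) = 0.783074
price = S·e^{−qT}·N(d₁) − K·e^{−rT}·N(d₂) = 135.307968 − 107.707365 = 27.600603
[stock B call K=25.52]
σ√T = 0.2562·√2.3778 = 0.395063
d₁ = (ln(S/K) + (r−q+σ²/2)T) / (σ√T) = (ln(31.78/25.52) + (0.0229−0.0255+0.2562²/2)·2.3778) / 0.395063 = (0.219375 + 0.071855) / 0.395063 = 0.737173
d₂ = d₁ − σ√T = 0.737173 − 0.395063 = 0.342109
e^{−rT} = 0.947004
e^{−qT} = 0.941168
N(d₁) = 0.769491,  N(d₂) = 0.633866
price = S·e^{−qT}·N(d₁) − K·e^{−rT}·N(d₂) = 23.015725 − 15.318981 = 7.696744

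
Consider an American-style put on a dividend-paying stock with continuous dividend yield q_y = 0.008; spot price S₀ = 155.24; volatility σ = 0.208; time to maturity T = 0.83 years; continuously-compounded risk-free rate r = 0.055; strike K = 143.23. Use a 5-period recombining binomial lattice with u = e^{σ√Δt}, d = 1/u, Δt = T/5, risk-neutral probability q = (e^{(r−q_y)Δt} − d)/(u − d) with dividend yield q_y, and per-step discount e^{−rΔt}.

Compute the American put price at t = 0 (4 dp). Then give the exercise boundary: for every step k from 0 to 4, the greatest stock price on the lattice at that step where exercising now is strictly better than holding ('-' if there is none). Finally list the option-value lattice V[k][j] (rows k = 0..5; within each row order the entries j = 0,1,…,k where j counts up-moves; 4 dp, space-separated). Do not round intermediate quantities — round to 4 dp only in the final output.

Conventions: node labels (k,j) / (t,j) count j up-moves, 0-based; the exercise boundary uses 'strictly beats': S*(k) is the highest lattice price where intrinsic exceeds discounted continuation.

price = 4.4686
boundary = - - - 120.3899 131.0372
tree:
4.4686
7.9797 1.3698
13.8134 2.8406 0.0630
22.8401 5.8870 0.1338 0.0000
32.6223 12.1928 0.2842 0.0000 0.0000
41.6096 22.8401 0.6039 0.0000 0.0000 0.0000

Δt=0.16600  u=1.08844  d=0.91875  q=0.52498  discount=0.99091
step 5 (expiry): payoffs max(K−S,0) = 41.6096 22.8401 0.6039 0.0000 0.0000 0.0000
step 4: (k=4,j=0): S=110.6077, K−S=32.6223, hold=31.4673 ⇒ V=32.6223 exercise | (k=4,j=1): S=131.0372, K−S=12.1928, hold=11.0650 ⇒ V=12.1928 exercise | (k=4,j=2): S=155.2400, K−S=0.0000, hold=0.2842 ⇒ V=0.2842 continue | (k=4,j=3): S=183.9131, K−S=0.0000, hold=0.0000 ⇒ V=0.0000 continue | (k=4,j=4): S=217.8823, K−S=0.0000, hold=0.0000 ⇒ V=0.0000 continue  boundary S*=131.0372
step 3: (k=3,j=0): S=120.3899, K−S=22.8401, hold=21.6982 ⇒ V=22.8401 exercise | (k=3,j=1): S=142.6261, K−S=0.6039, hold=5.8870 ⇒ V=5.8870 continue | (k=3,j=2): S=168.9695, K−S=0.0000, hold=0.1338 ⇒ V=0.1338 continue | (k=3,j=3): S=200.1785, K−S=0.0000, hold=0.0000 ⇒ V=0.0000 continue  boundary S*=120.3899
step 2: (k=2,j=0): S=131.0372, K−S=12.1928, hold=13.8134 ⇒ V=13.8134 continue | (k=2,j=1): S=155.2400, K−S=0.0000, hold=2.8406 ⇒ V=2.8406 continue | (k=2,j=2): S=183.9131, K−S=0.0000, hold=0.0630 ⇒ V=0.0630 continue  boundary S*=-
step 1: (k=1,j=0): S=142.6261, K−S=0.6039, hold=7.9797 ⇒ V=7.9797 continue | (k=1,j=1): S=168.9695, K−S=0.0000, hold=1.3698 ⇒ V=1.3698 continue  boundary S*=-
step 0: (k=0,j=0): S=155.2400, K−S=0.0000, hold=4.4686 ⇒ V=4.4686 continue  boundary S*=-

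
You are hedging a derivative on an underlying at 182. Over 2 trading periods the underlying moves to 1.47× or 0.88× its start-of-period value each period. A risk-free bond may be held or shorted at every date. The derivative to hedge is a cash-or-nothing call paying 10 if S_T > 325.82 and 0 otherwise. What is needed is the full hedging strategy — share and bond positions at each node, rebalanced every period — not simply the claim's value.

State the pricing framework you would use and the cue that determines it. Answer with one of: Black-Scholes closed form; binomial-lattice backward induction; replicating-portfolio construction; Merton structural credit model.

Key observation: since the answer must list Δ and B at each node of the 1.47/0.88 lattice on 182, the replicating-portfolio method — solving the two-state system at every node — is the one that applies.

framework: replicating-portfolio construction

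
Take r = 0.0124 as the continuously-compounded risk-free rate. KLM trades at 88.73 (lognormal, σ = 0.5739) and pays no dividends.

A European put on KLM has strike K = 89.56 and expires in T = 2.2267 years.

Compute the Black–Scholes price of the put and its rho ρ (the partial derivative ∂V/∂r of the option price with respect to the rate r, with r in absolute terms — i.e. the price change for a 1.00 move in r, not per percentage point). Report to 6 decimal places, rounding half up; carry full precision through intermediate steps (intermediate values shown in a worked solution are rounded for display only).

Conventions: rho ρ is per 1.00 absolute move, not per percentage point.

price = 28.347957
ρ = -127.633407

σ√T = 0.5739·√2.2267 = 0.856381
d₁ = (ln(S/K) + (r+σ²/2)T) / (σ√T) = (ln(88.73/89.56) + (0.0124+0.5739²/2)·2.2267) / 0.856381 = (-0.009311 + 0.394305) / 0.856381 = 0.449560
d₂ = d₁ − σ√T = 0.449560 − 0.856381 = -0.406821
e^{−rT} = 0.972767
N(−d₁) = 0.326514,  N(−d₂) = 0.657930
Put price V = K·e^{−rT}·N(−d₂) − S·N(−d₁) = 57.319534 − 28.971577 = 28.347957
ρ = −K·T·e^{−rT}·N(−d₂) = -127.633407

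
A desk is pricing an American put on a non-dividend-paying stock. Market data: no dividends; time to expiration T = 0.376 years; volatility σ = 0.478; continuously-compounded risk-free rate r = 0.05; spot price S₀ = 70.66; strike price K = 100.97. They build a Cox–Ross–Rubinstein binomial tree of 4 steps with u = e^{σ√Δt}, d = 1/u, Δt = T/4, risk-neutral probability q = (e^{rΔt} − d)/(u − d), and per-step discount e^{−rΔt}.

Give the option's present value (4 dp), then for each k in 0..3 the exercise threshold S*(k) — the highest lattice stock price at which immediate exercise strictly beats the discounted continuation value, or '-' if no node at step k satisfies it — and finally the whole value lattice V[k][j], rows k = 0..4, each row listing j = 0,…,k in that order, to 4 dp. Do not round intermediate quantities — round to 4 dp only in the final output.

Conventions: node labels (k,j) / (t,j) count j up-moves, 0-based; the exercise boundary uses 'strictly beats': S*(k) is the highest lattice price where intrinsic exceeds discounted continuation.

Δt=0.09400  u=1.15784  d=0.86368  q=0.47944  discount=0.99531
step 4 (expiry): payoffs max(K−S,0) = 61.6524 48.2616 30.3100 6.2445 0.0000
step 3: (k=3,j=0): S=45.5233, K−S=55.4467, hold=54.9733 ⇒ V=55.4467 exercise | (k=3,j=1): S=61.0277, K−S=39.9423, hold=39.4689 ⇒ V=39.9423 exercise | (k=3,j=2): S=81.8126, K−S=19.1574, hold=18.6839 ⇒ V=19.1574 exercise | (k=3,j=3): S=109.6766, K−S=0.0000, hold=3.2354 ⇒ V=3.2354 continue  boundary S*=81.8126
step 2: (k=2,j=0): S=52.7084, K−S=48.2616, hold=47.7881 ⇒ V=48.2616 exercise | (k=2,j=1): S=70.6600, K−S=30.3100, hold=29.8366 ⇒ V=30.3100 exercise | (k=2,j=2): S=94.7255, K−S=6.2445, hold=11.4696 ⇒ V=11.4696 continue  boundary S*=70.6600
step 1: (k=1,j=0): S=61.0277, K−S=39.9423, hold=39.4689 ⇒ V=39.9423 exercise | (k=1,j=1): S=81.8126, K−S=19.1574, hold=21.1774 ⇒ V=21.1774 continue  boundary S*=61.0277
step 0: (k=0,j=0): S=70.6600, K−S=30.3100, hold=30.8005 ⇒ V=30.8005 continue  boundary S*=-

price = 30.8005
boundary = - 61.0277 70.6600 81.8126
tree:
30.8005
39.9423 21.1774
48.2616 30.3100 11.4696
55.4467 39.9423 19.1574 3.2354
61.6524 48.2616 30.3100 6.2445 0.0000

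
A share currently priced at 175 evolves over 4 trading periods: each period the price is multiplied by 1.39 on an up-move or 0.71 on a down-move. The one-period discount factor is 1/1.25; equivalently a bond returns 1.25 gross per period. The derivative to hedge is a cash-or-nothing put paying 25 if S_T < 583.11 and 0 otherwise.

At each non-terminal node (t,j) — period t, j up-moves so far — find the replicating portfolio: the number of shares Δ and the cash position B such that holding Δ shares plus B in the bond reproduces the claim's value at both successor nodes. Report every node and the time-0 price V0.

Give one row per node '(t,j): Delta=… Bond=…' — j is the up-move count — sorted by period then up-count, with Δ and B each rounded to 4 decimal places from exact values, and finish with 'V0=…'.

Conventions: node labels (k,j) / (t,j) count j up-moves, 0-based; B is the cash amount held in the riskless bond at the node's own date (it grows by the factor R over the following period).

Under the risk-neutral measure, an up-move has probability p* = (R−d)/(u−d) = 0.7941 and values discount at R = 1.25.
Expiry values: V(4,0)=25.0000, V(4,1)=25.0000, V(4,2)=25.0000, V(4,3)=25.0000, V(4,4)=0.0000
  t=3,j=0: stock 62.6344 → up 87.0619 (V=25.0000), down 44.4704 (V=25.0000). Price 20.0000; hedge Δ=0.0000, bond B=20.0000.
  t=3,j=1: stock 122.6223 → up 170.4450 (V=25.0000), down 87.0619 (V=25.0000). Price 20.0000; hedge Δ=0.0000, bond B=20.0000.
  t=3,j=2: stock 240.0634 → up 333.6882 (V=25.0000), down 170.4450 (V=25.0000). Price 20.0000; hedge Δ=0.0000, bond B=20.0000.
  t=3,j=3: stock 469.9833 → up 653.2768 (V=0.0000), down 333.6882 (V=25.0000). Price 4.1176; hedge Δ=-0.0782, bond B=40.8824.
  t=2,j=0: stock 88.2175 → up 122.6223 (V=20.0000), down 62.6344 (V=20.0000). Price 16.0000; hedge Δ=0.0000, bond B=16.0000.
  t=2,j=1: stock 172.7075 → up 240.0634 (V=20.0000), down 122.6223 (V=20.0000). Price 16.0000; hedge Δ=0.0000, bond B=16.0000.
  t=2,j=2: stock 338.1175 → up 469.9833 (V=4.1176), down 240.0634 (V=20.0000). Price 5.9100; hedge Δ=-0.0691, bond B=29.2664.
  t=1,j=0: stock 124.2500 → up 172.7075 (V=16.0000), down 88.2175 (V=16.0000). Price 12.8000; hedge Δ=0.0000, bond B=12.8000.
  t=1,j=1: stock 243.2500 → up 338.1175 (V=5.9100), down 172.7075 (V=16.0000). Price 6.3899; hedge Δ=-0.0610, bond B=21.2281.
  t=0,j=0: stock 175.0000 → up 243.2500 (V=6.3899), down 124.2500 (V=12.8000). Price 6.1677; hedge Δ=-0.0539, bond B=15.5943.
Check: Δ(0,0)·S0 + B(0,0) = 6.1677 = V0.

(0,0): Delta=-0.0539 Bond=15.5943
(1,0): Delta=0.0000 Bond=12.8000
(1,1): Delta=-0.0610 Bond=21.2281
(2,0): Delta=0.0000 Bond=16.0000
(2,1): Delta=0.0000 Bond=16.0000
(2,2): Delta=-0.0691 Bond=29.2664
(3,0): Delta=0.0000 Bond=20.0000
(3,1): Delta=0.0000 Bond=20.0000
(3,2): Delta=0.0000 Bond=20.0000
(3,3): Delta=-0.0782 Bond=40.8824
V0=6.1677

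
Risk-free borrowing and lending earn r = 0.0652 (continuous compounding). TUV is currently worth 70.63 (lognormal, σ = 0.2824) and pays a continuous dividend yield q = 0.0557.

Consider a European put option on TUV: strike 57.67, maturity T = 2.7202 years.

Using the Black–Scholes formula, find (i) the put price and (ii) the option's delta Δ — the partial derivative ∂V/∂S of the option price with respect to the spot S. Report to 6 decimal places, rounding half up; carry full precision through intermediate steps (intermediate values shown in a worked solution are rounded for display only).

σ√T = 0.2824·√2.7202 = 0.465763
d₁ = (ln(S/K) + (r−q+σ²/2)T) / (σ√T) = (ln(70.63/57.67) + (0.0652−0.0557+0.2824²/2)·2.7202) / 0.465763 = (0.202718 + 0.134310) / 0.465763 = 0.723603
d₂ = d₁ − σ√T = 0.723603 − 0.465763 = 0.257839
e^{−rT} = 0.837481
e^{−qT} = 0.859405
N(−d₁) = 0.234655,  N(−d₂) = 0.398265
Put price V = K·e^{−rT}·N(−d₂) − S·e^{−qT}·N(−d₁) = 19.235228 − 14.243495 = 4.991733
Δ = −e^{−qT}·N(−d₁) = -0.201664

price = 4.991733
Δ = -0.201664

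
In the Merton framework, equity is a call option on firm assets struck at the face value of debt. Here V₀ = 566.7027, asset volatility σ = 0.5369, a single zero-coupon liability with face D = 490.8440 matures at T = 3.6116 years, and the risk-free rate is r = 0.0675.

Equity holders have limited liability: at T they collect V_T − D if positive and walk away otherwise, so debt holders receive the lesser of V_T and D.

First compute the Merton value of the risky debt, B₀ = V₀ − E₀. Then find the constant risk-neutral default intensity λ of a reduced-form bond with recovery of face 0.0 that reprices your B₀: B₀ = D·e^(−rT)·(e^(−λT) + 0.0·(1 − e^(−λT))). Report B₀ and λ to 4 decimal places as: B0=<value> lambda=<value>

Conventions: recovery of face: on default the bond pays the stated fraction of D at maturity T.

With assets at 566.7027 and a single debt payment of 490.8440 at 3.6116 years:
d₁ = [ln(V₀/D) + (r + σ²/2)T] / (σ√T)
   = [ln(566.7027/490.8440) + (0.0675 + 0.5·0.5369²)·3.6116] / (0.5369·√3.6116)
   = [0.143708 + 0.764326] / 1.020336 = 0.889937
d₂ = d₁ − σ√T = 0.889937 − 1.020336 = -0.130400
N(d₁) = 0.813250,  N(d₂) = 0.448125,  e^(−rT) = 0.783658
E₀ = V₀·N(d₁) − D·e^(−rT)·N(d₂)
   = 566.7027·0.813250 − 490.8440·0.783658·0.448125 = 288.497988
B₀ = V₀ − E₀ = 566.7027 − 288.497988 = 278.204712
e^(−λT) = (B₀·e^(rT)/D − 0)/(1 − 0) = (278.2047·1.276067/490.8440 − 0)/1 = 0.72326023
λ = −ln(0.72326023)/3.6116 = 0.089707

B0=278.2047 lambda=0.0897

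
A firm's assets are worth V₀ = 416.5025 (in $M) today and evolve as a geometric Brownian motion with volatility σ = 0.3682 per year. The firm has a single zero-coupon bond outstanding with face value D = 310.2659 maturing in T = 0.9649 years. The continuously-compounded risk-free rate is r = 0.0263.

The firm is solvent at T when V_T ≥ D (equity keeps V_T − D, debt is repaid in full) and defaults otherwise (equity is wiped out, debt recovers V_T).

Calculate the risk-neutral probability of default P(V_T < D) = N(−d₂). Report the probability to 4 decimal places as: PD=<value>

Equity is a call on the firm's assets struck at D = 310.2659:
d₁ = [ln(V₀/D) + (r + σ²/2)T] / (σ√T)
   = [ln(416.5025/310.2659) + (0.0263 + 0.5·0.3682²)·0.9649] / (0.3682·√0.9649)
   = [0.294463 + 0.090783] / 0.361680 = 1.065156
d₂ = d₁ − σ√T = 1.065156 − 0.361680 = 0.703476
risk-neutral PD = N(−d₂) = N(-0.703476) = 0.240880

PD=0.2409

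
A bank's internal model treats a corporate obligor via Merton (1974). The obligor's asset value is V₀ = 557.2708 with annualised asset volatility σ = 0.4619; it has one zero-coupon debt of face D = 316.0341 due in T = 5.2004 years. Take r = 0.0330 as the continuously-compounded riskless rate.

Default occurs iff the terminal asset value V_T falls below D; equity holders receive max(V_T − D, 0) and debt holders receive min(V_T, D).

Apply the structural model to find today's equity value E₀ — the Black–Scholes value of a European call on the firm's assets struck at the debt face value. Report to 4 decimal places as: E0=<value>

Equity is a call on the firm's assets struck at D = 316.0341:
d₁ = [ln(V₀/D) + (r + σ²/2)T] / (σ√T)
   = [ln(557.2708/316.0341) + (0.0330 + 0.5·0.4619²)·5.2004] / (0.4619·√5.2004)
   = [0.567201 + 0.726370] / 1.053335 = 1.228073
d₂ = d₁ − σ√T = 1.228073 − 1.053335 = 0.174738
N(d₁) = 0.890290,  N(d₂) = 0.569357,  e^(−rT) = 0.842305
E₀ = V₀·N(d₁) − D·e^(−rT)·N(d₂)
   = 557.2708·0.890290 − 316.0341·0.842305·0.569357 = 344.571463

E0=344.5715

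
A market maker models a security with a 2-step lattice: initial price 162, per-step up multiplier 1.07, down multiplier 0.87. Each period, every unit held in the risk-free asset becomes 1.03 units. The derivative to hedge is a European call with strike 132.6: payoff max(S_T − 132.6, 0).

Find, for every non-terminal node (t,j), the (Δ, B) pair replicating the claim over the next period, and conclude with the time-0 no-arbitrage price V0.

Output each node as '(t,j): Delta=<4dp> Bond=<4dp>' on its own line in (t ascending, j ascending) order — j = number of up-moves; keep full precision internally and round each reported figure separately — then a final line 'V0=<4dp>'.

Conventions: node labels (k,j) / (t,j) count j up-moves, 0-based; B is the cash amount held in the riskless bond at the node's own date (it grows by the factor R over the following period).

No-arbitrage ⇒ martingale measure with p* = (R−d)/(u−d) = 0.8000.
Expiry values: V(2,0)=0.0000, V(2,1)=18.2058, V(2,2)=52.8738
  t=1,j=0: stock 140.9400 → up 150.8058 (V=18.2058), down 122.6178 (V=0.0000). Price 14.1404; hedge Δ=0.6459, bond B=-76.8886.
  t=1,j=1: stock 173.3400 → up 185.4738 (V=52.8738), down 150.8058 (V=18.2058). Price 44.6021; hedge Δ=1.0000, bond B=-128.7379.
  t=0,j=0: stock 162.0000 → up 173.3400 (V=44.6021), down 140.9400 (V=14.1404). Price 37.3881; hedge Δ=0.9402, bond B=-114.9204.
Check: Δ(0,0)·S0 + B(0,0) = 37.3881 = V0.

(0,0): Delta=0.9402 Bond=-114.9204
(1,0): Delta=0.6459 Bond=-76.8886
(1,1): Delta=1.0000 Bond=-128.7379
V0=37.3881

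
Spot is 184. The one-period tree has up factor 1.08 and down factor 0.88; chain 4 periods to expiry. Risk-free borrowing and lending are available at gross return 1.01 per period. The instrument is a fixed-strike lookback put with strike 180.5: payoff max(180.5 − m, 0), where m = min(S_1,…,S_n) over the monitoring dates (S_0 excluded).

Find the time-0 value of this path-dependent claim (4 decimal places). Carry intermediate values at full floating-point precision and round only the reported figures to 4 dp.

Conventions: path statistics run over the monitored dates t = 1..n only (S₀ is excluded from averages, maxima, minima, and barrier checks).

Under the martingale measure an up-move has probability p* = 0.6500; value the claim as the probability-weighted average of per-path payoffs, discounted 4 periods at R = 1.01.
Enumerate all 2^4 = 16 price paths (U = up ×1.08, D = down ×0.88); each path with k up-moves has probability p*^k·(1−p*)^(4−k).
DDDD: m=110.3439, payoff=70.1561, prob=0.015006
UDDD: m=135.4221, payoff=45.0779, prob=0.027869
DUDD: m=135.4221, payoff=45.0779, prob=0.027869
UUDD: m=166.1999, payoff=14.3001, prob=0.051756
DDUD: m=135.4221, payoff=45.0779, prob=0.027869
UDUD: m=166.1999, payoff=14.3001, prob=0.051756
DUUD: m=161.9200, payoff=18.5800, prob=0.051756
UUUD: m=198.7200, payoff=0.0000, prob=0.096119
DDDU: m=125.3908, payoff=55.1092, prob=0.027869
UDDU: m=153.8888, payoff=26.6112, prob=0.051756
DUDU: m=153.8888, payoff=26.6112, prob=0.051756
UUDU: m=188.8635, payoff=0.0000, prob=0.096119
DDUU: m=142.4896, payoff=38.0104, prob=0.051756
UDUU: m=174.8736, payoff=5.6264, prob=0.096119
DUUU: m=161.9200, payoff=18.5800, prob=0.096119
UUUU: m=198.7200, payoff=0.0000, prob=0.178506
Price = Σ prob·payoff / R^4 = 15.847829 / 1.040604 = 15.2295

price = 15.2295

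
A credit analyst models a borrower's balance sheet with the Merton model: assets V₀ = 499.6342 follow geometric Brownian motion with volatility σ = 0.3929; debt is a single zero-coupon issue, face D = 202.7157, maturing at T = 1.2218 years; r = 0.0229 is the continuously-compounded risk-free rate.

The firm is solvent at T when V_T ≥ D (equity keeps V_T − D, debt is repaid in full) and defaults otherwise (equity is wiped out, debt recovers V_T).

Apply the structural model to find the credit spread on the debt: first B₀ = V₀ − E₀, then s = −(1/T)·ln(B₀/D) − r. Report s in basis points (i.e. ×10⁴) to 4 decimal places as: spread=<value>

Equity is a call on the firm's assets struck at D = 202.7157:
d₁ = [ln(V₀/D) + (r + σ²/2)T] / (σ√T)
   = [ln(499.6342/202.7157) + (0.0229 + 0.5·0.3929²)·1.2218] / (0.3929·√1.2218)
   = [0.902072 + 0.122284] / 0.434292 = 2.358679
d₂ = d₁ − σ√T = 2.358679 − 0.434292 = 1.924386
N(d₁) = 0.990830,  N(d₂) = 0.972847,  e^(−rT) = 0.972409
E₀ = V₀·N(d₁) − D·e^(−rT)·N(d₂)
   = 499.6342·0.990830 − 202.7157·0.972409·0.972847 = 303.282521
B₀ = V₀ − E₀ = 499.6342 − 303.282521 = 196.351679
spread = −(1/T)·ln(B₀/D) − r = −(1/1.2218)·ln(196.351679/202.7157) − 0.0229 = 0.00320670
in basis points: 0.00320670 × 10⁴ = 32.0670 bp

spread=32.0670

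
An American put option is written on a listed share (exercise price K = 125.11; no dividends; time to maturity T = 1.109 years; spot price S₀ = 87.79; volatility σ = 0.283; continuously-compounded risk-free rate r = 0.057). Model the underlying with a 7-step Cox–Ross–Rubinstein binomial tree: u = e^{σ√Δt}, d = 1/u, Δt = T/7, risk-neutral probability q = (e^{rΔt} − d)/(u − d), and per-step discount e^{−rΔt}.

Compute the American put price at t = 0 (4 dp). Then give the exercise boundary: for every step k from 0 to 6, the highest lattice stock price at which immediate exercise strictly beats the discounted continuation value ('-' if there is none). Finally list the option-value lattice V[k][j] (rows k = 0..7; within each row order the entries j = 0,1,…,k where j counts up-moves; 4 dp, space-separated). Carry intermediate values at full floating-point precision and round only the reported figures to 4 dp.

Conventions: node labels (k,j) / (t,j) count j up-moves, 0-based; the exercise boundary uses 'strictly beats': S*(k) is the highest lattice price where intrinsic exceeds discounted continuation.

price = 37.3200
boundary = 87.7900 78.4377 87.7900 98.2574 87.7900 98.2574 109.9728
tree:
37.3200
46.6723 27.2718
55.0283 37.3200 18.1797
62.4941 46.6723 26.8526 10.2371
69.1646 55.0283 37.3200 16.9515 4.0201
75.1245 62.4941 46.6723 26.8526 7.8167 0.4735
80.4494 69.1646 55.0283 37.3200 15.1372 0.9792 0.0000
85.2071 75.1245 62.4941 46.6723 26.8526 2.0249 0.0000 0.0000

params: Δt=0.15843 u=1.11923 d=0.89347 q=0.51205 e^(-rΔt)=0.99101
t_7 payoffs: 85.2071 75.1245 62.4941 46.6723 26.8526 2.0249 0.0000 0.0000
t_6: node(6,0) S=44.6606 payoff=80.4494 vs cont=79.3247 → 80.4494 [stop]  node(6,1) S=55.9454 payoff=69.1646 vs cont=68.0399 → 69.1646 [stop]  node(6,2) S=70.0817 payoff=55.0283 vs cont=53.9036 → 55.0283 [stop]  node(6,3) S=87.7900 payoff=37.3200 vs cont=36.1953 → 37.3200 [stop]  node(6,4) S=109.9728 payoff=15.1372 vs cont=14.0125 → 15.1372 [stop]  node(6,5) S=137.7608 payoff=0.0000 vs cont=0.9792 → 0.9792 [wait]  node(6,6) S=172.5702 payoff=0.0000 vs cont=0.0000 → 0.0000 [wait]  ⇒ S*(6)=109.9728
t_5: node(5,0) S=49.9855 payoff=75.1245 vs cont=73.9997 → 75.1245 [stop]  node(5,1) S=62.6159 payoff=62.4941 vs cont=61.3694 → 62.4941 [stop]  node(5,2) S=78.4377 payoff=46.6723 vs cont=45.5476 → 46.6723 [stop]  node(5,3) S=98.2574 payoff=26.8526 vs cont=25.7279 → 26.8526 [stop]  node(5,4) S=123.0851 payoff=2.0249 vs cont=7.8167 → 7.8167 [wait]  node(5,5) S=154.1862 payoff=0.0000 vs cont=0.4735 → 0.4735 [wait]  ⇒ S*(5)=98.2574
t_4: node(4,0) S=55.9454 payoff=69.1646 vs cont=68.0399 → 69.1646 [stop]  node(4,1) S=70.0817 payoff=55.0283 vs cont=53.9036 → 55.0283 [stop]  node(4,2) S=87.7900 payoff=37.3200 vs cont=36.1953 → 37.3200 [stop]  node(4,3) S=109.9728 payoff=15.1372 vs cont=16.9515 → 16.9515 [wait]  node(4,4) S=137.7608 payoff=0.0000 vs cont=4.0201 → 4.0201 [wait]  ⇒ S*(4)=87.7900
t_3: node(3,0) S=62.6159 payoff=62.4941 vs cont=61.3694 → 62.4941 [stop]  node(3,1) S=78.4377 payoff=46.6723 vs cont=45.5476 → 46.6723 [stop]  node(3,2) S=98.2574 payoff=26.8526 vs cont=26.6486 → 26.8526 [stop]  node(3,3) S=123.0851 payoff=2.0249 vs cont=10.2371 → 10.2371 [wait]  ⇒ S*(3)=98.2574
t_2: node(2,0) S=70.0817 payoff=55.0283 vs cont=53.9036 → 55.0283 [stop]  node(2,1) S=87.7900 payoff=37.3200 vs cont=36.1953 → 37.3200 [stop]  node(2,2) S=109.9728 payoff=15.1372 vs cont=18.1797 → 18.1797 [wait]  ⇒ S*(2)=87.7900
t_1: node(1,0) S=78.4377 payoff=46.6723 vs cont=45.5476 → 46.6723 [stop]  node(1,1) S=98.2574 payoff=26.8526 vs cont=27.2718 → 27.2718 [wait]  ⇒ S*(1)=78.4377
t_0: node(0,0) S=87.7900 payoff=37.3200 vs cont=36.4080 → 37.3200 [stop]  ⇒ S*(0)=87.7900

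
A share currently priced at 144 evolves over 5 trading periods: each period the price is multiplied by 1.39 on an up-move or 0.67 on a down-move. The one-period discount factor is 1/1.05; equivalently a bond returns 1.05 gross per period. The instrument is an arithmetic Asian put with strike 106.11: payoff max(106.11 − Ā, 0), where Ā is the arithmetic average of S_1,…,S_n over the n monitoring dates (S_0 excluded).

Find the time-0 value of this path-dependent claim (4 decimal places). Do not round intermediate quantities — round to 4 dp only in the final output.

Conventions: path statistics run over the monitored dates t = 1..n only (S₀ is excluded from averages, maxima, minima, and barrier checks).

price = 6.3159

Under the martingale measure an up-move has probability p* = 0.5278; value the claim as the probability-weighted average of per-path payoffs, discounted 5 periods at R = 1.05.
Enumerate all 2^5 = 32 price paths (U = up ×1.39, D = down ×0.67); each path with k up-moves has probability p*^k·(1−p*)^(5−k).
DDDDD: Ā=50.5782, payoff=55.5318, prob=0.023482
UDDDD: Ā=104.9308, payoff=1.1792, prob=0.026244
DUDDD: Ā=84.1948, payoff=21.9152, prob=0.026244
UUDDD: Ā=174.6729, payoff=0.0000, prob=0.029332
DDUDD: Ā=70.3017, payoff=35.8083, prob=0.026244
UDUDD: Ā=145.8498, payoff=0.0000, prob=0.029332
DUUDD: Ā=125.1138, payoff=0.0000, prob=0.029332
UUUDD: Ā=259.5646, payoff=0.0000, prob=0.032783
DDDUD: Ā=60.9933, payoff=45.1167, prob=0.026244
UDDUD: Ā=126.5384, payoff=0.0000, prob=0.029332
DUDUD: Ā=105.8024, payoff=0.3076, prob=0.029332
UUDUD: Ā=219.5005, payoff=0.0000, prob=0.032783
DDUUD: Ā=91.9093, payoff=14.2007, prob=0.029332
UDUUD: Ā=190.6775, payoff=0.0000, prob=0.032783
DUUUD: Ā=169.9415, payoff=0.0000, prob=0.032783
UUUUD: Ā=352.5652, payoff=0.0000, prob=0.036640
DDDDU: Ā=54.7567, payoff=51.3533, prob=0.026244
UDDDU: Ā=113.5997, payoff=0.0000, prob=0.029332
DUDDU: Ā=92.8637, payoff=13.2463, prob=0.029332
UUDDU: Ā=192.6576, payoff=0.0000, prob=0.032783
DDUDU: Ā=78.9706, payoff=27.1394, prob=0.029332
UDUDU: Ā=163.8346, payoff=0.0000, prob=0.032783
DUUDU: Ā=143.0986, payoff=0.0000, prob=0.032783
UUUDU: Ā=296.8762, payoff=0.0000, prob=0.036640
DDDUU: Ā=69.6622, payoff=36.4478, prob=0.029332
UDDUU: Ā=144.5232, payoff=0.0000, prob=0.032783
DUDUU: Ā=123.7872, payoff=0.0000, prob=0.032783
UUDUU: Ā=256.8122, payoff=0.0000, prob=0.036640
DDUUU: Ā=109.8940, payoff=0.0000, prob=0.032783
UDUUU: Ā=227.9891, payoff=0.0000, prob=0.036640
DUUUU: Ā=207.2531, payoff=0.0000, prob=0.036640
UUUUU: Ā=429.9729, payoff=0.0000, prob=0.040950
Price = Σ prob·payoff / R^5 = 8.060882 / 1.276282 = 6.3159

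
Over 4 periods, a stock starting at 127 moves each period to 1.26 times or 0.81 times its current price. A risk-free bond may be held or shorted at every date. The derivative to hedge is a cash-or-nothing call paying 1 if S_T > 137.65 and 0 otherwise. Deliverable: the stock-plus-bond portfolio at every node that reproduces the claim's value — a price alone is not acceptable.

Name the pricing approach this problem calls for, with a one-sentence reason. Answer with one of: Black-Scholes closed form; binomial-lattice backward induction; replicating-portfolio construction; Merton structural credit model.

framework: replicating-portfolio construction

Key observation: what is demanded is not a single number but the (Δ, B) position at each node of the 1.26/0.81 tree starting at 127; constructing those positions is the replicating-portfolio method.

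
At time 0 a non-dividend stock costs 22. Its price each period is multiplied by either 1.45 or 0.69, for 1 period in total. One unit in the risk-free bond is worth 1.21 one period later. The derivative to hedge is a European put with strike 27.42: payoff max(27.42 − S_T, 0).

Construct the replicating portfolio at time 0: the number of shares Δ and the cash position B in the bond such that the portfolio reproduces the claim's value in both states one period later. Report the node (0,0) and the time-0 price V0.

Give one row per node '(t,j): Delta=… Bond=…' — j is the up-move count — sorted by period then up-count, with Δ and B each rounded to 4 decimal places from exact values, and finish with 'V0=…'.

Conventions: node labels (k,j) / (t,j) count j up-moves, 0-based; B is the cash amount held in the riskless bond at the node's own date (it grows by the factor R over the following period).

(0,0): Delta=-0.7321 Bond=19.2997
V0=3.1944

Under the risk-neutral measure, an up-move has probability p* = (R−d)/(u−d) = 0.6842 and values discount at R = 1.21.
Expiry values: V(1,0)=12.2400, V(1,1)=0.0000
  t=0,j=0: stock 22.0000 → up 31.9000 (V=0.0000), down 15.1800 (V=12.2400). Price 3.1944; hedge Δ=-0.7321, bond B=19.2997.
Check: Δ(0,0)·S0 + B(0,0) = 3.1944 = V0.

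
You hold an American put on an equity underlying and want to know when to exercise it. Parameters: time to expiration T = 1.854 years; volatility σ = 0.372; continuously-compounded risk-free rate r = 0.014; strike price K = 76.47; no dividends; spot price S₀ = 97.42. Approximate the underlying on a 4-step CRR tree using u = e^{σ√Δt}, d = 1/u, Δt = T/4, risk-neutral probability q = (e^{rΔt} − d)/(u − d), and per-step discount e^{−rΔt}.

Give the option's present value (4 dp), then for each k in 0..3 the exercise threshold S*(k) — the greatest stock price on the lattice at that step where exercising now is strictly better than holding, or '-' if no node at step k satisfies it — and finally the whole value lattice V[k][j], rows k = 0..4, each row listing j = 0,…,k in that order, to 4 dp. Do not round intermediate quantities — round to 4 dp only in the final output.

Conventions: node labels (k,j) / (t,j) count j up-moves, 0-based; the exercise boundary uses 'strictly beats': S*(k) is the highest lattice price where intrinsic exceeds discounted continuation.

Δt=0.46350  u=1.28822  d=0.77627  q=0.44974  discount=0.99353
step 4 (expiry): payoffs max(K−S,0) = 41.0956 17.7659 0.0000 0.0000 0.0000
step 3: (k=3,j=0): S=45.5700, K−S=30.9000, hold=30.4054 ⇒ V=30.9000 exercise | (k=3,j=1): S=75.6238, K−S=0.8462, hold=9.7127 ⇒ V=9.7127 continue | (k=3,j=2): S=125.4983, K−S=0.0000, hold=0.0000 ⇒ V=0.0000 continue | (k=3,j=3): S=208.2655, K−S=0.0000, hold=0.0000 ⇒ V=0.0000 continue  boundary S*=45.5700
step 2: (k=2,j=0): S=58.7041, K−S=17.7659, hold=21.2330 ⇒ V=21.2330 continue | (k=2,j=1): S=97.4200, K−S=0.0000, hold=5.3099 ⇒ V=5.3099 continue | (k=2,j=2): S=161.6693, K−S=0.0000, hold=0.0000 ⇒ V=0.0000 continue  boundary S*=-
step 1: (k=1,j=0): S=75.6238, K−S=0.8462, hold=13.9808 ⇒ V=13.9808 continue | (k=1,j=1): S=125.4983, K−S=0.0000, hold=2.9030 ⇒ V=2.9030 continue  boundary S*=-
step 0: (k=0,j=0): S=97.4200, K−S=0.0000, hold=8.9405 ⇒ V=8.9405 continue  boundary S*=-

price = 8.9405
boundary = - - - 45.5700
tree:
8.9405
13.9808 2.9030
21.2330 5.3099 0.0000
30.9000 9.7127 0.0000 0.0000
41.0956 17.7659 0.0000 0.0000 0.0000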